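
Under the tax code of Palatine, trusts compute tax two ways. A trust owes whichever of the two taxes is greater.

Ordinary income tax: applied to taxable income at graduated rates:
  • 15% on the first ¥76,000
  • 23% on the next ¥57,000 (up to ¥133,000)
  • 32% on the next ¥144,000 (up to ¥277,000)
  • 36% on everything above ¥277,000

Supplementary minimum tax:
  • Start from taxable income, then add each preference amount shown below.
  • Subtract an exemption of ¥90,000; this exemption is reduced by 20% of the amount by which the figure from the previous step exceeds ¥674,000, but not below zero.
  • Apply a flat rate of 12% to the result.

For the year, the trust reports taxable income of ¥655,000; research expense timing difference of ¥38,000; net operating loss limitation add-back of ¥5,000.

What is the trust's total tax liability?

Ordinary income tax:
  ¥76,000 × 15% = ¥11,400
  ¥57,000 × 23% = ¥13,110
  ¥144,000 × 32% = ¥46,080
  ¥378,000 × 36% = ¥136,080
  → ¥206,670

Supplementary minimum tax:
  Adjusted income: ¥655,000 + ¥38,000 + ¥5,000 = ¥698,000
  Exemption: ¥90,000 − 20% × (¥698,000 − ¥674,000) = ¥90,000 − ¥4,800 = ¥85,200
  Base: ¥698,000 − ¥85,200 = ¥612,800
  ¥612,800 × 12% = ¥73,536

¥206,670 > ¥73,536, so the ordinary income tax governs.

¥206,670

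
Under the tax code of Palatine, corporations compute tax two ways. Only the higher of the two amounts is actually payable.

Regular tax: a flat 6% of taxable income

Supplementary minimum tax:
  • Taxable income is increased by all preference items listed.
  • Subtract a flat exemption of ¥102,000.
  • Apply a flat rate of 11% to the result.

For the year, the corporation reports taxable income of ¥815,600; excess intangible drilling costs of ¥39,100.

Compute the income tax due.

¥82,797

Regular tax:
  ¥815,600 × 6% = ¥48,936

Supplementary minimum tax:
  Adjusted income: ¥815,600 + ¥39,100 = ¥854,700
  Less exemption ¥102,000 → base ¥752,700
  ¥752,700 × 11% = ¥82,797

¥82,797 > ¥48,936, so the supplementary minimum tax is the binding amount.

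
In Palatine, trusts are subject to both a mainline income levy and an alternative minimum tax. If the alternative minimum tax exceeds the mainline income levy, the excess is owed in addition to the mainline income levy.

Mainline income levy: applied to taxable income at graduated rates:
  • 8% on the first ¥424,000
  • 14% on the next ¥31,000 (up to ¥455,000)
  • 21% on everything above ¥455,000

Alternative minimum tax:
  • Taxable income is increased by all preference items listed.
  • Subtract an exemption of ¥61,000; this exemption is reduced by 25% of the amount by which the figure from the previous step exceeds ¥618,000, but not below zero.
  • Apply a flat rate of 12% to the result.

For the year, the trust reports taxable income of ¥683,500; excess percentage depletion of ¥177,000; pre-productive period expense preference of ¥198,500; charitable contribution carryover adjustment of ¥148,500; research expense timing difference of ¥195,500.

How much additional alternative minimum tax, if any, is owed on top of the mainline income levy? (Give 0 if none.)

¥82,115

Mainline income levy:
  ¥424,000 × 8% = ¥33,920
  ¥31,000 × 14% = ¥4,340
  ¥228,500 × 21% = ¥47,985
  → ¥86,245

Alternative minimum tax:
  Adjusted income: ¥683,500 + ¥177,000 + ¥198,500 + ¥148,500 + ¥195,500 = ¥1,403,000
  Exemption: 25% × (¥1,403,000 − ¥618,000) = ¥196,250 ≥ ¥61,000, so the exemption is fully phased out
  Base: ¥1,403,000 − ¥0 = ¥1,403,000
  ¥1,403,000 × 12% = ¥168,360

Excess of alternative minimum tax over mainline income levy: ¥168,360 − ¥86,245 = ¥82,115.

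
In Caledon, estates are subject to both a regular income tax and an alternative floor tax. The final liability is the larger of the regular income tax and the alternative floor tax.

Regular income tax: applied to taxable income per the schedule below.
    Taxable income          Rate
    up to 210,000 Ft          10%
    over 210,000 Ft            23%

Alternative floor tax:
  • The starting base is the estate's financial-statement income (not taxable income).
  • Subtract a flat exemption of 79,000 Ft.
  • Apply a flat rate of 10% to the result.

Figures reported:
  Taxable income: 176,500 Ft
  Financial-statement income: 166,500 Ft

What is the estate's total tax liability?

17,650 Ft

Regular income tax:
  176,500 Ft × 10% = 17,650 Ft

Alternative floor tax:
  Base (financial-statement income): 166,500 Ft
  Less exemption 79,000 Ft → base 87,500 Ft
  87,500 Ft × 10% = 8,750 Ft

17,650 Ft > 8,750 Ft, so the regular income tax governs.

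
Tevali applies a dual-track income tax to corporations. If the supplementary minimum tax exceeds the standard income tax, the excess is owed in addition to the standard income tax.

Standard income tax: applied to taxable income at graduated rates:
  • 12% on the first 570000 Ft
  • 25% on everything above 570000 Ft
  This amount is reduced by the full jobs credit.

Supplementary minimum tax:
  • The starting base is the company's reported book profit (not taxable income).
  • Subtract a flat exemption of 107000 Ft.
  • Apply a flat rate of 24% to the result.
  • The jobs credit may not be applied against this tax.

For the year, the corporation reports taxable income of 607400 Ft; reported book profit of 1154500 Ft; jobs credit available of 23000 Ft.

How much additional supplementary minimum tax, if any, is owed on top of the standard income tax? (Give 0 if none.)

Supplementary minimum tax:
  Base (reported book profit): 1154500 Ft
  Less exemption 107000 Ft → base 1047500 Ft
  1047500 Ft × 24% = 251400 Ft

Standard income tax:
  570000 Ft × 12% = 68400 Ft
  37400 Ft × 25% = 9350 Ft
  → 77750 Ft
  Less jobs credit 23000 Ft → 54750 Ft

Excess of supplementary minimum tax over standard income tax: 251400 Ft − 54750 Ft = 196650 Ft.

196650 Ft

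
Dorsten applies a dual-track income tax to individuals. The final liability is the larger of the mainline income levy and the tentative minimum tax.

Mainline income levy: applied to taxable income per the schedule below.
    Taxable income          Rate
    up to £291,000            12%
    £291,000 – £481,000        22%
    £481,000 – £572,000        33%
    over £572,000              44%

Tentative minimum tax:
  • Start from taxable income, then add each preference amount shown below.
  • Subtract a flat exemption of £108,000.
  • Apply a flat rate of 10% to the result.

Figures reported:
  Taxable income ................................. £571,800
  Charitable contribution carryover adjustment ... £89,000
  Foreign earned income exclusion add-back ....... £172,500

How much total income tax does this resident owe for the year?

Mainline income levy:
  £291,000 × 12% = £34,920
  £190,000 × 22% = £41,800
  £90,800 × 33% = £29,964
  → £106,684

Tentative minimum tax:
  Adjusted income: £571,800 + £89,000 + £172,500 = £833,300
  Less exemption £108,000 → base £725,300
  £725,300 × 10% = £72,530

£106,684 > £72,530, so the mainline income levy governs.

£106,684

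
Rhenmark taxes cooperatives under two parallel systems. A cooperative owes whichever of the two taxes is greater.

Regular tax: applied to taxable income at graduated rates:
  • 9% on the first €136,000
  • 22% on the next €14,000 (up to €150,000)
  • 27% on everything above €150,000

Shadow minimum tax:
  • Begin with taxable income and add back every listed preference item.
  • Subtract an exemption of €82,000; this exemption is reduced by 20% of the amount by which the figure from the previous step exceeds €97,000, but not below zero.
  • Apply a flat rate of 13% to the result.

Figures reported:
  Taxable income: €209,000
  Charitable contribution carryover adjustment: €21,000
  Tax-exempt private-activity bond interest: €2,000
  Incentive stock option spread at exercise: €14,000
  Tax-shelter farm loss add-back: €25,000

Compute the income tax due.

€31,250

Regular tax:
  €136,000 × 9% = €12,240
  €14,000 × 22% = €3,080
  €59,000 × 27% = €15,930
  → €31,250

Shadow minimum tax:
  Adjusted income: €209,000 + €21,000 + €2,000 + €14,000 + €25,000 = €271,000
  Exemption: €82,000 − 20% × (€271,000 − €97,000) = €82,000 − €34,800 = €47,200
  Base: €271,000 − €47,200 = €223,800
  €223,800 × 13% = €29,094

€31,250 > €29,094, so the regular tax governs.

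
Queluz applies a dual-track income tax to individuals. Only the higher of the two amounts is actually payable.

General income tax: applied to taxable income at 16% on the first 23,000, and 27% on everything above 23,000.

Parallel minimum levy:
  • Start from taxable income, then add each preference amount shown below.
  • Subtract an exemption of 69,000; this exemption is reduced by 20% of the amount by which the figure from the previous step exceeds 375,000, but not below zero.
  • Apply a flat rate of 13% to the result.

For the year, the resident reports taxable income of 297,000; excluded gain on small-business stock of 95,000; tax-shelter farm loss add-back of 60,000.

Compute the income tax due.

General income tax:
  23,000 × 16% = 3,680
  274,000 × 27% = 73,980
  → 77,660

Parallel minimum levy:
  Adjusted income: 297,000 + 95,000 + 60,000 = 452,000
  Exemption: 69,000 − 20% × (452,000 − 375,000) = 69,000 − 15,400 = 53,600
  Base: 452,000 − 53,600 = 398,400
  398,400 × 13% = 51,792

77,660 > 51,792, so the general income tax governs.

77,660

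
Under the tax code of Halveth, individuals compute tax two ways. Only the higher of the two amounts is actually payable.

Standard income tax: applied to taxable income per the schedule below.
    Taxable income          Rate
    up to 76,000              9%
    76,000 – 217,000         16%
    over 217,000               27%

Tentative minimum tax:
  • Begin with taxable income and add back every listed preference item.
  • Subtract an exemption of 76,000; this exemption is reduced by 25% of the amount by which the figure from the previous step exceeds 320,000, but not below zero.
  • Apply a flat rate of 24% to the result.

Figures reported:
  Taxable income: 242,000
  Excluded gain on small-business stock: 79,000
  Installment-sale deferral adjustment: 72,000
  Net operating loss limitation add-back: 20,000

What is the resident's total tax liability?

86,460

Standard income tax:
  76,000 × 9% = 6,840
  141,000 × 16% = 22,560
  25,000 × 27% = 6,750
  → 36,150

Tentative minimum tax:
  Adjusted income: 242,000 + 79,000 + 72,000 + 20,000 = 413,000
  Exemption: 76,000 − 25% × (413,000 − 320,000) = 76,000 − 23,250 = 52,750
  Base: 413,000 − 52,750 = 360,250
  360,250 × 24% = 86,460

86,460 > 36,150, so the tentative minimum tax is the binding amount.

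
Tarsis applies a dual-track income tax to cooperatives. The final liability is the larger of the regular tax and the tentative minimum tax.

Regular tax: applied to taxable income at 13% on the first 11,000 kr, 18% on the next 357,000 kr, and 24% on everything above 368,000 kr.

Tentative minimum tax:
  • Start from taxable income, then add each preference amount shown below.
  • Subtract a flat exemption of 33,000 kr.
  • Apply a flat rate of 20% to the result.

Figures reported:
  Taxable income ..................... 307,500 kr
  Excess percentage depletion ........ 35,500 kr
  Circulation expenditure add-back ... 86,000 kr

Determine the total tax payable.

79,200 kr

Regular tax:
  11,000 kr × 13% = 1,430 kr
  296,500 kr × 18% = 53,370 kr
  → 54,800 kr

Tentative minimum tax:
  Adjusted income: 307,500 kr + 35,500 kr + 86,000 kr = 429,000 kr
  Less exemption 33,000 kr → base 396,000 kr
  396,000 kr × 20% = 79,200 kr

79,200 kr > 54,800 kr, so the tentative minimum tax is the binding amount.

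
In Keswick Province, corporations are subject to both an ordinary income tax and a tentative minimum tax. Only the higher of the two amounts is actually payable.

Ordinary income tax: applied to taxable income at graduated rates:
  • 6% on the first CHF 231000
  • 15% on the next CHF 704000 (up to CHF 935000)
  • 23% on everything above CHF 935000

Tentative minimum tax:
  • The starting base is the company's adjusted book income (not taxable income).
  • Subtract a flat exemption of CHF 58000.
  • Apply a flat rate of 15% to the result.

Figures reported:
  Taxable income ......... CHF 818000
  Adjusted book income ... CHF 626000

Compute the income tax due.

CHF 101910

Tentative minimum tax:
  Base (adjusted book income): CHF 626000
  Less exemption CHF 58000 → base CHF 568000
  CHF 568000 × 15% = CHF 85200

Ordinary income tax:
  CHF 231000 × 6% = CHF 13860
  CHF 587000 × 15% = CHF 88050
  → CHF 101910

CHF 101910 > CHF 85200, so the ordinary income tax governs.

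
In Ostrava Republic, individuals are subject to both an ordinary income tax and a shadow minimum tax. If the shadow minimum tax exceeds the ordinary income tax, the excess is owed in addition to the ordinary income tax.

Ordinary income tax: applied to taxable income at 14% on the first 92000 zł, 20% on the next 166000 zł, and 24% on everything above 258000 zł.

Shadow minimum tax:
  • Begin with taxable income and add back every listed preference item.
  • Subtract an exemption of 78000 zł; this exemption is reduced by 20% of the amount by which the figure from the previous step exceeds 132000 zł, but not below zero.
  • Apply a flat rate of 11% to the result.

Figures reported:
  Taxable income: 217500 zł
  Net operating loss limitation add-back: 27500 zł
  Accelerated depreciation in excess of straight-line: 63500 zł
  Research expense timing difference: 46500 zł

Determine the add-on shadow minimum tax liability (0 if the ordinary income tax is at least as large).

Shadow minimum tax:
  Adjusted income: 217500 zł + 27500 zł + 63500 zł + 46500 zł = 355000 zł
  Exemption: 78000 zł − 20% × (355000 zł − 132000 zł) = 78000 zł − 44600 zł = 33400 zł
  Base: 355000 zł − 33400 zł = 321600 zł
  321600 zł × 11% = 35376 zł

Ordinary income tax:
  92000 zł × 14% = 12880 zł
  125500 zł × 20% = 25100 zł
  → 37980 zł

35376 zł ≤ 37980 zł, so no add-on is due.

0 zł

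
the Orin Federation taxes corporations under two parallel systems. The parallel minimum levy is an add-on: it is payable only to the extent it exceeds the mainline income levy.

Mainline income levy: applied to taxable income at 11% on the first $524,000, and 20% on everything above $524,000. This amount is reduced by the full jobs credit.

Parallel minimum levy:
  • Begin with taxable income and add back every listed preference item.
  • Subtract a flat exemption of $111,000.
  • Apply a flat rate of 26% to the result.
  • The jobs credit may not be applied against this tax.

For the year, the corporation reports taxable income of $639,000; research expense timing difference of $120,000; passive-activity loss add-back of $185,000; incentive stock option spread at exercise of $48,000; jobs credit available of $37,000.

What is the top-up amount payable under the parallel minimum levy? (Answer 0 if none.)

Parallel minimum levy:
  Adjusted income: $639,000 + $120,000 + $185,000 + $48,000 = $992,000
  Less exemption $111,000 → base $881,000
  $881,000 × 26% = $229,060

Mainline income levy:
  $524,000 × 11% = $57,640
  $115,000 × 20% = $23,000
  → $80,640
  Less jobs credit $37,000 → $43,640

Excess of parallel minimum levy over mainline income levy: $229,060 − $43,640 = $185,420.

$185,420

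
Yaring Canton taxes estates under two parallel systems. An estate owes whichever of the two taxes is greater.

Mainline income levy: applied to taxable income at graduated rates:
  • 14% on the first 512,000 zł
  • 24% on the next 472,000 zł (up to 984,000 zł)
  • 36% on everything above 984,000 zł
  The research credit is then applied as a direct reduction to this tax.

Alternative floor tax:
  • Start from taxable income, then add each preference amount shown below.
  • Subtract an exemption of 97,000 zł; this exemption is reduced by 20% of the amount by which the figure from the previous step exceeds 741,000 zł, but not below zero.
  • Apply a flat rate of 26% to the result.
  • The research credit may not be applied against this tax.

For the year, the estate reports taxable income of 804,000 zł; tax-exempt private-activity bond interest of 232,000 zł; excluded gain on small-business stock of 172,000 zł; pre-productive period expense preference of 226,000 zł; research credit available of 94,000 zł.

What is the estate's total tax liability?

Alternative floor tax:
  Adjusted income: 804,000 zł + 232,000 zł + 172,000 zł + 226,000 zł = 1,434,000 zł
  Exemption: 20% × (1,434,000 zł − 741,000 zł) = 138,600 zł ≥ 97,000 zł, so the exemption is fully phased out
  Base: 1,434,000 zł − 0 zł = 1,434,000 zł
  1,434,000 zł × 26% = 372,840 zł

Mainline income levy:
  512,000 zł × 14% = 71,680 zł
  292,000 zł × 24% = 70,080 zł
  → 141,760 zł
  Less research credit 94,000 zł → 47,760 zł

372,840 zł > 47,760 zł, so the alternative floor tax is the binding amount.

372,840 zł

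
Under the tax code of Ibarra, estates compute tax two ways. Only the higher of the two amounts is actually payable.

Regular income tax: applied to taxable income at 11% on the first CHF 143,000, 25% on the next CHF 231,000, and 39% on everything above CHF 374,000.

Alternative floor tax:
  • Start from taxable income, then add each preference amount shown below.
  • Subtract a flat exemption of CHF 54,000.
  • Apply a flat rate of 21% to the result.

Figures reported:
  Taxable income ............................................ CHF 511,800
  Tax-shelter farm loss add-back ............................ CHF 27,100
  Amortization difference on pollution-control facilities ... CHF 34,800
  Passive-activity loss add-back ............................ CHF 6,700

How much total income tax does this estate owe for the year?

CHF 127,222

Alternative floor tax:
  Adjusted income: CHF 511,800 + CHF 27,100 + CHF 34,800 + CHF 6,700 = CHF 580,400
  Less exemption CHF 54,000 → base CHF 526,400
  CHF 526,400 × 21% = CHF 110,544

Regular income tax:
  CHF 143,000 × 11% = CHF 15,730
  CHF 231,000 × 25% = CHF 57,750
  CHF 137,800 × 39% = CHF 53,742
  → CHF 127,222

CHF 127,222 > CHF 110,544, so the regular income tax governs.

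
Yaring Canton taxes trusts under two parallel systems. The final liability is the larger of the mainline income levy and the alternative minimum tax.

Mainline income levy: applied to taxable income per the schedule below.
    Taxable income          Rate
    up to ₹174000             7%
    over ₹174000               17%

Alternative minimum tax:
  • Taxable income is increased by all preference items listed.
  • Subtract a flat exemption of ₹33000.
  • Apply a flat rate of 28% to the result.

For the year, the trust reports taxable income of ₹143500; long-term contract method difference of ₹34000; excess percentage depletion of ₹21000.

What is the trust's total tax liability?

Alternative minimum tax:
  Adjusted income: ₹143500 + ₹34000 + ₹21000 = ₹198500
  Less exemption ₹33000 → base ₹165500
  ₹165500 × 28% = ₹46340

Mainline income levy:
  ₹143500 × 7% = ₹10045

₹46340 > ₹10045, so the alternative minimum tax is the binding amount.

₹46340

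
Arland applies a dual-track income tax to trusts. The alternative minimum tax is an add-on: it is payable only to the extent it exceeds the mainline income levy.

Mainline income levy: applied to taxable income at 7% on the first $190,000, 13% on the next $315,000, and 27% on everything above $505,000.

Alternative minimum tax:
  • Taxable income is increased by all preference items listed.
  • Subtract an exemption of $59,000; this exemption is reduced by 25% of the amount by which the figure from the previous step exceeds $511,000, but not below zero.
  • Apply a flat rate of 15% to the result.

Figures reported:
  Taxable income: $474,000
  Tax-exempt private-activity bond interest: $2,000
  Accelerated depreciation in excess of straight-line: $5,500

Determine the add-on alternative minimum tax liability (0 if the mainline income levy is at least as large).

$13,155

Alternative minimum tax:
  Adjusted income: $474,000 + $2,000 + $5,500 = $481,500
  Exemption: $481,500 ≤ $511,000, so full $59,000 applies
  Base: $481,500 − $59,000 = $422,500
  $422,500 × 15% = $63,375

Mainline income levy:
  $190,000 × 7% = $13,300
  $284,000 × 13% = $36,920
  → $50,220

Excess of alternative minimum tax over mainline income levy: $63,375 − $50,220 = $13,155.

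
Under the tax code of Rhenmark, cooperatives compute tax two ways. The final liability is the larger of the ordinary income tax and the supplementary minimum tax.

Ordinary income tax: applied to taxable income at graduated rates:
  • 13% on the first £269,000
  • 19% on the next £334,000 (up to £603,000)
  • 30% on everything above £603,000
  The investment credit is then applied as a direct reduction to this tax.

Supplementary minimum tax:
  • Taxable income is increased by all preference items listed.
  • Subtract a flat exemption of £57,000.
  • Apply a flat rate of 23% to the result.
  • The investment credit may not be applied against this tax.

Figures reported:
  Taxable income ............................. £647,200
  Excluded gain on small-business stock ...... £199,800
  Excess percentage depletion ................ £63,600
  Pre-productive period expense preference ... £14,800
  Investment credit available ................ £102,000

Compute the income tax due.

Ordinary income tax:
  £269,000 × 13% = £34,970
  £334,000 × 19% = £63,460
  £44,200 × 30% = £13,260
  → £111,690
  Less investment credit £102,000 → £9,690

Supplementary minimum tax:
  Adjusted income: £647,200 + £199,800 + £63,600 + £14,800 = £925,400
  Less exemption £57,000 → base £868,400
  £868,400 × 23% = £199,732

£199,732 > £9,690, so the supplementary minimum tax is the binding amount.

£199,732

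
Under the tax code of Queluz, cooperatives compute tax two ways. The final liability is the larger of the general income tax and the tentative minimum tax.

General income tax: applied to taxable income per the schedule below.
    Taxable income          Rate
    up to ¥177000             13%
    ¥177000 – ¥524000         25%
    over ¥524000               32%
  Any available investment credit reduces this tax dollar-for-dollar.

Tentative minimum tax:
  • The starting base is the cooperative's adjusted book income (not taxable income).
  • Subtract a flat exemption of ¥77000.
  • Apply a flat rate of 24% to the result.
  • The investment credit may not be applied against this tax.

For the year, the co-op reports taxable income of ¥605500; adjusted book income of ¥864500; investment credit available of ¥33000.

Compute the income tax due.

Tentative minimum tax:
  Base (adjusted book income): ¥864500
  Less exemption ¥77000 → base ¥787500
  ¥787500 × 24% = ¥189000

General income tax:
  ¥177000 × 13% = ¥23010
  ¥347000 × 25% = ¥86750
  ¥81500 × 32% = ¥26080
  → ¥135840
  Less investment credit ¥33000 → ¥102840

¥189000 > ¥102840, so the tentative minimum tax is the binding amount.

¥189000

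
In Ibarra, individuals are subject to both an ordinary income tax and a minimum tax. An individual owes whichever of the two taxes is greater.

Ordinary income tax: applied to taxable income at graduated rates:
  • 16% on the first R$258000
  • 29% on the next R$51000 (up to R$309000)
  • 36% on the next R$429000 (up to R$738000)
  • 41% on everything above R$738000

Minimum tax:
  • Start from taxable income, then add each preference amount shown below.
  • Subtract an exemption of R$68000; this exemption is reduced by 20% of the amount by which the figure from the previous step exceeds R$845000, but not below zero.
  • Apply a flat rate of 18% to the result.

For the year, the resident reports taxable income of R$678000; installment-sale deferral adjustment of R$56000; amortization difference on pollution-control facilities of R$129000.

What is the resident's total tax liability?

R$188910

Minimum tax:
  Adjusted income: R$678000 + R$56000 + R$129000 = R$863000
  Exemption: R$68000 − 20% × (R$863000 − R$845000) = R$68000 − R$3600 = R$64400
  Base: R$863000 − R$64400 = R$798600
  R$798600 × 18% = R$143748

Ordinary income tax:
  R$258000 × 16% = R$41280
  R$51000 × 29% = R$14790
  R$369000 × 36% = R$132840
  → R$188910

R$188910 > R$143748, so the ordinary income tax governs.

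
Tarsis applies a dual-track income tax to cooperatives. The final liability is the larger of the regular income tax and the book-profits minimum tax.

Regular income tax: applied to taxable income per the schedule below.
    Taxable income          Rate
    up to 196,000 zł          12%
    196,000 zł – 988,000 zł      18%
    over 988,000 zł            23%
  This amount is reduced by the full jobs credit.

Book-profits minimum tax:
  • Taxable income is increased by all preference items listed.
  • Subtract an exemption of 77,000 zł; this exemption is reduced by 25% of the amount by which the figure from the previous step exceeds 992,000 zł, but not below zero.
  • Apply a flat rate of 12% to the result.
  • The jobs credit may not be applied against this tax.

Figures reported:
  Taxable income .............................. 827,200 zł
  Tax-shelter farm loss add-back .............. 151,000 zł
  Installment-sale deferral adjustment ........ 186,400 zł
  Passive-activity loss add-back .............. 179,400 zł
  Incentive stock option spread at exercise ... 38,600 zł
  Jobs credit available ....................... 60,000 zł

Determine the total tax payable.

165,912 zł

Regular income tax:
  196,000 zł × 12% = 23,520 zł
  631,200 zł × 18% = 113,616 zł
  → 137,136 zł
  Less jobs credit 60,000 zł → 77,136 zł

Book-profits minimum tax:
  Adjusted income: 827,200 zł + 151,000 zł + 186,400 zł + 179,400 zł + 38,600 zł = 1,382,600 zł
  Exemption: 25% × (1,382,600 zł − 992,000 zł) = 97,650 zł ≥ 77,000 zł, so the exemption is fully phased out
  Base: 1,382,600 zł − 0 zł = 1,382,600 zł
  1,382,600 zł × 12% = 165,912 zł

165,912 zł > 77,136 zł, so the book-profits minimum tax is the binding amount.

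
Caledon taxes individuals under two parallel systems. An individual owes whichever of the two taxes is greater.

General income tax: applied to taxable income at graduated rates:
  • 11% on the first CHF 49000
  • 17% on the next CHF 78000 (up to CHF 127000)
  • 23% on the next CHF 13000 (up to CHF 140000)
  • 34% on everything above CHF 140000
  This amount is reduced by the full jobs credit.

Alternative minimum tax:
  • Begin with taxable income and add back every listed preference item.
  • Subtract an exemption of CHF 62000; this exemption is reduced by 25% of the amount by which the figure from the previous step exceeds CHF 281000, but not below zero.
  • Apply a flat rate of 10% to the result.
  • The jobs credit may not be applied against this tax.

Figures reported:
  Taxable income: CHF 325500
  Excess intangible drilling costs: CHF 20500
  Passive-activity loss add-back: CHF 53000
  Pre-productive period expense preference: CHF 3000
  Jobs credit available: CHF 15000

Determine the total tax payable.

General income tax:
  CHF 49000 × 11% = CHF 5390
  CHF 78000 × 17% = CHF 13260
  CHF 13000 × 23% = CHF 2990
  CHF 185500 × 34% = CHF 63070
  → CHF 84710
  Less jobs credit CHF 15000 → CHF 69710

Alternative minimum tax:
  Adjusted income: CHF 325500 + CHF 20500 + CHF 53000 + CHF 3000 = CHF 402000
  Exemption: CHF 62000 − 25% × (CHF 402000 − CHF 281000) = CHF 62000 − CHF 30250 = CHF 31750
  Base: CHF 402000 − CHF 31750 = CHF 370250
  CHF 370250 × 10% = CHF 37025

CHF 69710 > CHF 37025, so the general income tax governs.

CHF 69710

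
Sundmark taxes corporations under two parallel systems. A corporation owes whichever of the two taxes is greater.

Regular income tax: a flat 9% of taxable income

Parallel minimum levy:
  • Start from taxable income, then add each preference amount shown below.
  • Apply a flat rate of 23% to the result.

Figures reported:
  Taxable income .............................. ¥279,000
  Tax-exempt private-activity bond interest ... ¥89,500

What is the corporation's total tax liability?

Parallel minimum levy:
  Adjusted income: ¥279,000 + ¥89,500 = ¥368,500
  ¥368,500 × 23% = ¥84,755

Regular income tax:
  ¥279,000 × 9% = ¥25,110

¥84,755 > ¥25,110, so the parallel minimum levy is the binding amount.

¥84,755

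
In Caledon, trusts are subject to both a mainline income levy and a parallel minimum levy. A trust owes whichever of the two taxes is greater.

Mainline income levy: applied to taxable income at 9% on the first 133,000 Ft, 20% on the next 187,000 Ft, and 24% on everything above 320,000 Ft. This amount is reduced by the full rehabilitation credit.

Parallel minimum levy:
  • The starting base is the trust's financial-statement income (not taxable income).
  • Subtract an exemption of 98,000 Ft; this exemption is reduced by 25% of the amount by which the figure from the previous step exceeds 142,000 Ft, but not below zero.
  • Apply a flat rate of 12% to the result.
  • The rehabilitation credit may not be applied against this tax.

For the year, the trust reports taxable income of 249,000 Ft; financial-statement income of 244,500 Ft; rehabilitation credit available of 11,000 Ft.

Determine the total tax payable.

Mainline income levy:
  133,000 Ft × 9% = 11,970 Ft
  116,000 Ft × 20% = 23,200 Ft
  → 35,170 Ft
  Less rehabilitation credit 11,000 Ft → 24,170 Ft

Parallel minimum levy:
  Base (financial-statement income): 244,500 Ft
  Exemption: 98,000 Ft − 25% × (244,500 Ft − 142,000 Ft) = 98,000 Ft − 25,625 Ft = 72,375 Ft
  Base: 244,500 Ft − 72,375 Ft = 172,125 Ft
  172,125 Ft × 12% = 20,655 Ft

24,170 Ft > 20,655 Ft, so the mainline income levy governs.

24,170 Ft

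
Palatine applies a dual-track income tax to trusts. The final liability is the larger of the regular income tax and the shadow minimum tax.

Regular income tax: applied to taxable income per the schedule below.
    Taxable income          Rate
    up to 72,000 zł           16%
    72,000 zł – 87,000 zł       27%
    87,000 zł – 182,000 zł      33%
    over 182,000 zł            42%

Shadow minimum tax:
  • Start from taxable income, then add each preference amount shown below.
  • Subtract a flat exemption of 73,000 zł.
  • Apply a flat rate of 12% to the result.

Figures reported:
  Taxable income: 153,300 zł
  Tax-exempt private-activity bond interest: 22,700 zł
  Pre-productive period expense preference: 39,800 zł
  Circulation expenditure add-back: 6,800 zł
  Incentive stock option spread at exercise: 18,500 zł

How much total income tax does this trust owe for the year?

37,449 zł

Regular income tax:
  72,000 zł × 16% = 11,520 zł
  15,000 zł × 27% = 4,050 zł
  66,300 zł × 33% = 21,879 zł
  → 37,449 zł

Shadow minimum tax:
  Adjusted income: 153,300 zł + 22,700 zł + 39,800 zł + 6,800 zł + 18,500 zł = 241,100 zł
  Less exemption 73,000 zł → base 168,100 zł
  168,100 zł × 12% = 20,172 zł

37,449 zł > 20,172 zł, so the regular income tax governs.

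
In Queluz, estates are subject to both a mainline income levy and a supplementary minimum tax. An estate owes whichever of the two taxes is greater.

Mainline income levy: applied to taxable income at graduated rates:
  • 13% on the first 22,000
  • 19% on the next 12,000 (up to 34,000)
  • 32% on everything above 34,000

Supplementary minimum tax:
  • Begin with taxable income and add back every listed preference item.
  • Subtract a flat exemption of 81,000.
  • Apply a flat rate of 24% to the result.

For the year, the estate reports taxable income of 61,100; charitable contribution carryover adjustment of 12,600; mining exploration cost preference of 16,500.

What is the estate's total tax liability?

Supplementary minimum tax:
  Adjusted income: 61,100 + 12,600 + 16,500 = 90,200
  Less exemption 81,000 → base 9,200
  9,200 × 24% = 2,208

Mainline income levy:
  22,000 × 13% = 2,860
  12,000 × 19% = 2,280
  27,100 × 32% = 8,672
  → 13,812

13,812 > 2,208, so the mainline income levy governs.

13,812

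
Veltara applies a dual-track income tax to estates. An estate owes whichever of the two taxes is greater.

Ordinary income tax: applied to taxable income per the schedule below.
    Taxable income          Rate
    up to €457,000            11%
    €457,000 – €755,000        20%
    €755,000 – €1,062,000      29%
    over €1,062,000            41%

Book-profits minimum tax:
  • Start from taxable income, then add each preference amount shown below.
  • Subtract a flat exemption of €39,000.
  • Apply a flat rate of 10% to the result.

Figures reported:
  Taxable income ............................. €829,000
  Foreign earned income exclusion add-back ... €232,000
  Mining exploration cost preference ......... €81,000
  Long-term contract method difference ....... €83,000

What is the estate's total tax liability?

€131,330

Book-profits minimum tax:
  Adjusted income: €829,000 + €232,000 + €81,000 + €83,000 = €1,225,000
  Less exemption €39,000 → base €1,186,000
  €1,186,000 × 10% = €118,600

Ordinary income tax:
  €457,000 × 11% = €50,270
  €298,000 × 20% = €59,600
  €74,000 × 29% = €21,460
  → €131,330

€131,330 > €118,600, so the ordinary income tax governs.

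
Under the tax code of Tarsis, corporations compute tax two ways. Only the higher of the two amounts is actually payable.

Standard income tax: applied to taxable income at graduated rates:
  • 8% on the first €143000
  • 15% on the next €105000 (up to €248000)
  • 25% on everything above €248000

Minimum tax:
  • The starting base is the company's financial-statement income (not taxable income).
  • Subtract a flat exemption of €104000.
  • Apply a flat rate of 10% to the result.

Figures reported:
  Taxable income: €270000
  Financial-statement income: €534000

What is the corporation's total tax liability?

€43000

Minimum tax:
  Base (financial-statement income): €534000
  Less exemption €104000 → base €430000
  €430000 × 10% = €43000

Standard income tax:
  €143000 × 8% = €11440
  €105000 × 15% = €15750
  €22000 × 25% = €5500
  → €32690

€43000 > €32690, so the minimum tax is the binding amount.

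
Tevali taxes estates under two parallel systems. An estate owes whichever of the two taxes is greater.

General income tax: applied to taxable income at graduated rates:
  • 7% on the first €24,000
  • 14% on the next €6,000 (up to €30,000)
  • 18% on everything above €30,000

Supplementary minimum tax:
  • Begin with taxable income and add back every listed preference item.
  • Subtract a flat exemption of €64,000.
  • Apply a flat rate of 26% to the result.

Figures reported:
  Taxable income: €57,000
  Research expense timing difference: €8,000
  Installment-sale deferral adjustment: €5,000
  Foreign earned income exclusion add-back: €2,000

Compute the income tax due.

Supplementary minimum tax:
  Adjusted income: €57,000 + €8,000 + €5,000 + €2,000 = €72,000
  Less exemption €64,000 → base €8,000
  €8,000 × 26% = €2,080

General income tax:
  €24,000 × 7% = €1,680
  €6,000 × 14% = €840
  €27,000 × 18% = €4,860
  → €7,380

€7,380 > €2,080, so the general income tax governs.

€7,380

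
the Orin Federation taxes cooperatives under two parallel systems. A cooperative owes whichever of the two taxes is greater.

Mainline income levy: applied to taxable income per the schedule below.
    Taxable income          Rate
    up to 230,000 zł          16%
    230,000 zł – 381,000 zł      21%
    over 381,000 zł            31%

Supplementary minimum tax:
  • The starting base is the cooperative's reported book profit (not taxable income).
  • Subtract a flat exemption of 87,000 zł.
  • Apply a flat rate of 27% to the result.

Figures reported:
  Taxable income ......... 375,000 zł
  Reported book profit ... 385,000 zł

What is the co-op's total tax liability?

Supplementary minimum tax:
  Base (reported book profit): 385,000 zł
  Less exemption 87,000 zł → base 298,000 zł
  298,000 zł × 27% = 80,460 zł

Mainline income levy:
  230,000 zł × 16% = 36,800 zł
  145,000 zł × 21% = 30,450 zł
  → 67,250 zł

80,460 zł > 67,250 zł, so the supplementary minimum tax is the binding amount.

80,460 zł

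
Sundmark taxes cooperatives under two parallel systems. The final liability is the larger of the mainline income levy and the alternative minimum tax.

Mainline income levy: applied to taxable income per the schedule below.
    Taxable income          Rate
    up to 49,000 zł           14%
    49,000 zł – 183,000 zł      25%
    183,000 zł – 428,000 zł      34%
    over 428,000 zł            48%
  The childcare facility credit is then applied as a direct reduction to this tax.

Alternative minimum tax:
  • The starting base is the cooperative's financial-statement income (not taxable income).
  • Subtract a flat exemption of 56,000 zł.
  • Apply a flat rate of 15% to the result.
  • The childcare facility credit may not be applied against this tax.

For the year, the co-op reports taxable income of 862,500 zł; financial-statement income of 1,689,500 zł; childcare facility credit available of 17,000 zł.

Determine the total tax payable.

315,220 zł

Mainline income levy:
  49,000 zł × 14% = 6,860 zł
  134,000 zł × 25% = 33,500 zł
  245,000 zł × 34% = 83,300 zł
  434,500 zł × 48% = 208,560 zł
  → 332,220 zł
  Less childcare facility credit 17,000 zł → 315,220 zł

Alternative minimum tax:
  Base (financial-statement income): 1,689,500 zł
  Less exemption 56,000 zł → base 1,633,500 zł
  1,633,500 zł × 15% = 245,025 zł

315,220 zł > 245,025 zł, so the mainline income levy governs.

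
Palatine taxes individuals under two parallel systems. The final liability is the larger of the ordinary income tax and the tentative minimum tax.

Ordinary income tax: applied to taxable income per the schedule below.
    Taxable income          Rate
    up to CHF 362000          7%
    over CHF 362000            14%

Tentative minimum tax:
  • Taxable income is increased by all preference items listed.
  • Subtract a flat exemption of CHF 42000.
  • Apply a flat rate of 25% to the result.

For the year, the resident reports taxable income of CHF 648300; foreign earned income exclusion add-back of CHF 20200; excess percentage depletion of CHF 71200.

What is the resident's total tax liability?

Tentative minimum tax:
  Adjusted income: CHF 648300 + CHF 20200 + CHF 71200 = CHF 739700
  Less exemption CHF 42000 → base CHF 697700
  CHF 697700 × 25% = CHF 174425

Ordinary income tax:
  CHF 362000 × 7% = CHF 25340
  CHF 286300 × 14% = CHF 40082
  → CHF 65422

CHF 174425 > CHF 65422, so the tentative minimum tax is the binding amount.

CHF 174425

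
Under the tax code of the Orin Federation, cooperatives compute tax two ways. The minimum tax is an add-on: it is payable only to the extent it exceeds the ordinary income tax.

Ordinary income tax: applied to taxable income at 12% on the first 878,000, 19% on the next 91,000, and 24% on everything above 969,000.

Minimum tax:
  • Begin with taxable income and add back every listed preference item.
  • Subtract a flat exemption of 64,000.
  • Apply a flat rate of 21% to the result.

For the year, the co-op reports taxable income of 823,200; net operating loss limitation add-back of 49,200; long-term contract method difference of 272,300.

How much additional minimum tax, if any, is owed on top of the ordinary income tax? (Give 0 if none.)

Minimum tax:
  Adjusted income: 823,200 + 49,200 + 272,300 = 1,144,700
  Less exemption 64,000 → base 1,080,700
  1,080,700 × 21% = 226,947

Ordinary income tax:
  823,200 × 12% = 98,784

Excess of minimum tax over ordinary income tax: 226,947 − 98,784 = 128,163.

128,163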